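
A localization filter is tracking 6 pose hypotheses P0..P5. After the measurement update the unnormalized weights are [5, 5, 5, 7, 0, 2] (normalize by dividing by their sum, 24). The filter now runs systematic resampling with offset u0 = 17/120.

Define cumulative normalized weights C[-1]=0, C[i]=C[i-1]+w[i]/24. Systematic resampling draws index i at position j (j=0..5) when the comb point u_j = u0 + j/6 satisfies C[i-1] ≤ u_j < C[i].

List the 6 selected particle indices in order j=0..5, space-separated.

C = [5/24, 5/12, 5/8, 11/12, 11/12, 1]
j=0: u_0=17/120 ∈ [0, 5/24) → index 0
j=1: u_1=37/120 ∈ [5/24, 5/12) → index 1
j=2: u_2=19/40 ∈ [5/12, 5/8) → index 2
j=3: u_3=77/120 ∈ [5/8, 11/12) → index 3
j=4: u_4=97/120 ∈ [5/8, 11/12) → index 3
j=5: u_5=39/40 ∈ [11/12, 1) → index 5

0 1 2 3 3 5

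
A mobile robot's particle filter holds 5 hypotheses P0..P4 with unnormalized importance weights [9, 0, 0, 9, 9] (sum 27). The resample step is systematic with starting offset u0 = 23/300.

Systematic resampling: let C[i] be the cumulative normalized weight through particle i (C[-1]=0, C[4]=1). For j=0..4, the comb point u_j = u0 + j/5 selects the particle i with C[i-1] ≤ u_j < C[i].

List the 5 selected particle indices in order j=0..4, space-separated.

0 0 3 4 4

C = [1/3, 1/3, 1/3, 2/3, 1]
j=0: u_0=23/300 ∈ [0, 1/3) → index 0
j=1: u_1=83/300 ∈ [0, 1/3) → index 0
j=2: u_2=143/300 ∈ [1/3, 2/3) → index 3
j=3: u_3=203/300 ∈ [2/3, 1) → index 4
j=4: u_4=263/300 ∈ [2/3, 1) → index 4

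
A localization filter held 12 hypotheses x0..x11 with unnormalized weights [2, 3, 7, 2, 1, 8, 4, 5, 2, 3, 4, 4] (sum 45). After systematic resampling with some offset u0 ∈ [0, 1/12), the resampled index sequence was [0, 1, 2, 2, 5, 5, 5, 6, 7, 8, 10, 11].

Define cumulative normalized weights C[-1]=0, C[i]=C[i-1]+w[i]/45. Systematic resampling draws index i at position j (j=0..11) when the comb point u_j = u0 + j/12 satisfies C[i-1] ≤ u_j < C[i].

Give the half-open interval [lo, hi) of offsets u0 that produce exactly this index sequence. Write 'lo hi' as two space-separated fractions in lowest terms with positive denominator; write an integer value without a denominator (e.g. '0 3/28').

0 1/180

C = [2/45, 1/9, 4/15, 14/45, 1/3, 23/45, 3/5, 32/45, 34/45, 37/45, 41/45, 1]
j=0 picked index 0: u0 ∈ [0, 2/45)
j=1 picked index 1: u0 ∈ [-7/180, 1/36)
j=2 picked index 2: u0 ∈ [-1/18, 1/10)
j=3 picked index 2: u0 ∈ [-5/36, 1/60)
j=4 picked index 5: u0 ∈ [0, 8/45)
j=5 picked index 5: u0 ∈ [-1/12, 17/180)
j=6 picked index 5: u0 ∈ [-1/6, 1/90)
j=7 picked index 6: u0 ∈ [-13/180, 1/60)
j=8 picked index 7: u0 ∈ [-1/15, 2/45)
j=9 picked index 8: u0 ∈ [-7/180, 1/180)
j=10 picked index 10: u0 ∈ [-1/90, 7/90)
j=11 picked index 11: u0 ∈ [-1/180, 1/12)
intersection: [0, 1/180)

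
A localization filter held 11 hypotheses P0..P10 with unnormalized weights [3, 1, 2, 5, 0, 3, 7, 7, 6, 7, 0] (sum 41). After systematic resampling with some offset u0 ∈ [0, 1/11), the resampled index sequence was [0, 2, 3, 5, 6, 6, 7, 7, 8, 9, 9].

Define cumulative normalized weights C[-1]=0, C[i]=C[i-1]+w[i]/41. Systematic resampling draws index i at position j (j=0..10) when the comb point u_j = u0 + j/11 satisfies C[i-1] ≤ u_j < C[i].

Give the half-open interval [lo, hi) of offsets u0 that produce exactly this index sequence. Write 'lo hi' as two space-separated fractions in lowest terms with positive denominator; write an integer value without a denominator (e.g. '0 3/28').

5/451 21/451

C = [3/41, 4/41, 6/41, 11/41, 11/41, 14/41, 21/41, 28/41, 34/41, 1, 1]
j=0 picked index 0: u0 ∈ [0, 3/41)
j=1 picked index 2: u0 ∈ [3/451, 25/451)
j=2 picked index 3: u0 ∈ [-16/451, 39/451)
j=3 picked index 5: u0 ∈ [-2/451, 31/451)
j=4 picked index 6: u0 ∈ [-10/451, 67/451)
j=5 picked index 6: u0 ∈ [-51/451, 26/451)
j=6 picked index 7: u0 ∈ [-15/451, 62/451)
j=7 picked index 7: u0 ∈ [-56/451, 21/451)
j=8 picked index 8: u0 ∈ [-20/451, 46/451)
j=9 picked index 9: u0 ∈ [5/451, 2/11)
j=10 picked index 9: u0 ∈ [-36/451, 1/11)
intersection: [5/451, 21/451)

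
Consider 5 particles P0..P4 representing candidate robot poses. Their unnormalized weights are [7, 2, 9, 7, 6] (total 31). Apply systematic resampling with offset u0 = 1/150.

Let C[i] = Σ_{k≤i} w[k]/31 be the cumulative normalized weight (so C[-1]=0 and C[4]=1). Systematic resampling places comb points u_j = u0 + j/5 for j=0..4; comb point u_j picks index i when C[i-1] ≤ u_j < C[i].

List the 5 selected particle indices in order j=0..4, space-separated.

C = [7/31, 9/31, 18/31, 25/31, 1]
j=0: u_0=1/150 ∈ [0, 7/31) → index 0
j=1: u_1=31/150 ∈ [0, 7/31) → index 0
j=2: u_2=61/150 ∈ [9/31, 18/31) → index 2
j=3: u_3=91/150 ∈ [18/31, 25/31) → index 3
j=4: u_4=121/150 ∈ [25/31, 1) → index 4

0 0 2 3 4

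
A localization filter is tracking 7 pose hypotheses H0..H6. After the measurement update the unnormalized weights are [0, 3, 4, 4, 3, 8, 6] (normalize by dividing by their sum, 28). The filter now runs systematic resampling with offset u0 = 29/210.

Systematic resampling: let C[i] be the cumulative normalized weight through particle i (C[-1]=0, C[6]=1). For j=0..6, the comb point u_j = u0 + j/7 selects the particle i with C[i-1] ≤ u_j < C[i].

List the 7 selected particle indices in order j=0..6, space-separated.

2 3 4 5 5 6 6

C = [0, 3/28, 1/4, 11/28, 1/2, 11/14, 1]
j=0: u_0=29/210 ∈ [3/28, 1/4) → index 2
j=1: u_1=59/210 ∈ [1/4, 11/28) → index 3
j=2: u_2=89/210 ∈ [11/28, 1/2) → index 4
j=3: u_3=17/30 ∈ [1/2, 11/14) → index 5
j=4: u_4=149/210 ∈ [1/2, 11/14) → index 5
j=5: u_5=179/210 ∈ [11/14, 1) → index 6
j=6: u_6=209/210 ∈ [11/14, 1) → index 6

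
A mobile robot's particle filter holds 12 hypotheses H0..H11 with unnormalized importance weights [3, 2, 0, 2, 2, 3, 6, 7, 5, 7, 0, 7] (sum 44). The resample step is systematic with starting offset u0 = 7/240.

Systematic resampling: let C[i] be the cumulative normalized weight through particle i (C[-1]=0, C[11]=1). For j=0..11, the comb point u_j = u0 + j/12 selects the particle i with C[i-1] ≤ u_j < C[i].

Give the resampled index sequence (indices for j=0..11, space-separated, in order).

C = [3/44, 5/44, 5/44, 7/44, 9/44, 3/11, 9/22, 25/44, 15/22, 37/44, 37/44, 1]
j=0: u_0=7/240 ∈ [0, 3/44) → index 0
j=1: u_1=9/80 ∈ [3/44, 5/44) → index 1
j=2: u_2=47/240 ∈ [7/44, 9/44) → index 4
j=3: u_3=67/240 ∈ [3/11, 9/22) → index 6
j=4: u_4=29/80 ∈ [3/11, 9/22) → index 6
j=5: u_5=107/240 ∈ [9/22, 25/44) → index 7
j=6: u_6=127/240 ∈ [9/22, 25/44) → index 7
j=7: u_7=49/80 ∈ [25/44, 15/22) → index 8
j=8: u_8=167/240 ∈ [15/22, 37/44) → index 9
j=9: u_9=187/240 ∈ [15/22, 37/44) → index 9
j=10: u_10=69/80 ∈ [37/44, 1) → index 11
j=11: u_11=227/240 ∈ [37/44, 1) → index 11

0 1 4 6 6 7 7 8 9 9 11 11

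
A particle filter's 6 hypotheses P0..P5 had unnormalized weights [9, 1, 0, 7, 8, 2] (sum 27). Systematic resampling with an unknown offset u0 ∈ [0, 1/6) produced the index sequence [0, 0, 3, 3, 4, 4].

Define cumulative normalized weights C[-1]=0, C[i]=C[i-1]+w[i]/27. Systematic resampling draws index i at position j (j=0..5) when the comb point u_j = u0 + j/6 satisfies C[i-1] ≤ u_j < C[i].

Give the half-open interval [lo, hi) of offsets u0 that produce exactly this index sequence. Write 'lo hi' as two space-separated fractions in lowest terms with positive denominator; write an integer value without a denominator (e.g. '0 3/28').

C = [1/3, 10/27, 10/27, 17/27, 25/27, 1]
j=0 picked index 0: u0 ∈ [0, 1/3)
j=1 picked index 0: u0 ∈ [-1/6, 1/6)
j=2 picked index 3: u0 ∈ [1/27, 8/27)
j=3 picked index 3: u0 ∈ [-7/54, 7/54)
j=4 picked index 4: u0 ∈ [-1/27, 7/27)
j=5 picked index 4: u0 ∈ [-11/54, 5/54)
intersection: [1/27, 5/54)

1/27 5/54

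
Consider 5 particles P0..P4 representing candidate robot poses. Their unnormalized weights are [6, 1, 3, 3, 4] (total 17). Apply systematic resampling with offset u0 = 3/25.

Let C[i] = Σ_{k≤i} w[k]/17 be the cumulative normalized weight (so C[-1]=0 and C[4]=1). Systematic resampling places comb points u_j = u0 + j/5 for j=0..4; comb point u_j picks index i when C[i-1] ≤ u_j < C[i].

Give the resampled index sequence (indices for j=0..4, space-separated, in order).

C = [6/17, 7/17, 10/17, 13/17, 1]
j=0: u_0=3/25 ∈ [0, 6/17) → index 0
j=1: u_1=8/25 ∈ [0, 6/17) → index 0
j=2: u_2=13/25 ∈ [7/17, 10/17) → index 2
j=3: u_3=18/25 ∈ [10/17, 13/17) → index 3
j=4: u_4=23/25 ∈ [13/17, 1) → index 4

0 0 2 3 4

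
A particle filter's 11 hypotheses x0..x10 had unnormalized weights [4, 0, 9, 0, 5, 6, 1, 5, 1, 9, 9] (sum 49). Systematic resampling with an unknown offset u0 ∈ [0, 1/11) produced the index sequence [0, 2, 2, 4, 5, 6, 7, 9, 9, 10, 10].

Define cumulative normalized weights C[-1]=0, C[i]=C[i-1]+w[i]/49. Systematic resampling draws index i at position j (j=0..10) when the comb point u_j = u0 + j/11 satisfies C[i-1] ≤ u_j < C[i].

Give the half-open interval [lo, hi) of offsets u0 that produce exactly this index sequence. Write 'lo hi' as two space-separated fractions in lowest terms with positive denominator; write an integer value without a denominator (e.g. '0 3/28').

C = [4/49, 4/49, 13/49, 13/49, 18/49, 24/49, 25/49, 30/49, 31/49, 40/49, 1]
j=0 picked index 0: u0 ∈ [0, 4/49)
j=1 picked index 2: u0 ∈ [-5/539, 94/539)
j=2 picked index 2: u0 ∈ [-54/539, 45/539)
j=3 picked index 4: u0 ∈ [-4/539, 51/539)
j=4 picked index 5: u0 ∈ [2/539, 68/539)
j=5 picked index 6: u0 ∈ [19/539, 30/539)
j=6 picked index 7: u0 ∈ [-19/539, 36/539)
j=7 picked index 9: u0 ∈ [-2/539, 97/539)
j=8 picked index 9: u0 ∈ [-51/539, 48/539)
j=9 picked index 10: u0 ∈ [-1/539, 2/11)
j=10 picked index 10: u0 ∈ [-50/539, 1/11)
intersection: [19/539, 30/539)

19/539 30/539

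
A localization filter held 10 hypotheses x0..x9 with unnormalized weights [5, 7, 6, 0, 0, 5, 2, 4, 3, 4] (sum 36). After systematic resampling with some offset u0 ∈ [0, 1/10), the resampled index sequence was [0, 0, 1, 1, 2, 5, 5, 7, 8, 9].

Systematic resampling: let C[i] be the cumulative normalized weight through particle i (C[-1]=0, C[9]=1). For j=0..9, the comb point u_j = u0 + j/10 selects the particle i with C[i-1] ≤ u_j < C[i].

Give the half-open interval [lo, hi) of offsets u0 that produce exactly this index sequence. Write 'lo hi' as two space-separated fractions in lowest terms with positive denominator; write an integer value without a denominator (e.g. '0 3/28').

C = [5/36, 1/3, 1/2, 1/2, 1/2, 23/36, 25/36, 29/36, 8/9, 1]
j=0 picked index 0: u0 ∈ [0, 5/36)
j=1 picked index 0: u0 ∈ [-1/10, 7/180)
j=2 picked index 1: u0 ∈ [-11/180, 2/15)
j=3 picked index 1: u0 ∈ [-29/180, 1/30)
j=4 picked index 2: u0 ∈ [-1/15, 1/10)
j=5 picked index 5: u0 ∈ [0, 5/36)
j=6 picked index 5: u0 ∈ [-1/10, 7/180)
j=7 picked index 7: u0 ∈ [-1/180, 19/180)
j=8 picked index 8: u0 ∈ [1/180, 4/45)
j=9 picked index 9: u0 ∈ [-1/90, 1/10)
intersection: [1/180, 1/30)

1/180 1/30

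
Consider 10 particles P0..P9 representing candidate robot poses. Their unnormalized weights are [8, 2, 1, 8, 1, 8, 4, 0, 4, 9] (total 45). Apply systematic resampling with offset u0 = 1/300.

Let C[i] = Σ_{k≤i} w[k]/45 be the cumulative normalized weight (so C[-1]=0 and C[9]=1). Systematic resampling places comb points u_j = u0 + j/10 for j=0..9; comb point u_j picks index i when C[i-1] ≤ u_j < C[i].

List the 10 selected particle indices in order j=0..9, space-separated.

C = [8/45, 2/9, 11/45, 19/45, 4/9, 28/45, 32/45, 32/45, 4/5, 1]
j=0: u_0=1/300 ∈ [0, 8/45) → index 0
j=1: u_1=31/300 ∈ [0, 8/45) → index 0
j=2: u_2=61/300 ∈ [8/45, 2/9) → index 1
j=3: u_3=91/300 ∈ [11/45, 19/45) → index 3
j=4: u_4=121/300 ∈ [11/45, 19/45) → index 3
j=5: u_5=151/300 ∈ [4/9, 28/45) → index 5
j=6: u_6=181/300 ∈ [4/9, 28/45) → index 5
j=7: u_7=211/300 ∈ [28/45, 32/45) → index 6
j=8: u_8=241/300 ∈ [4/5, 1) → index 9
j=9: u_9=271/300 ∈ [4/5, 1) → index 9

0 0 1 3 3 5 5 6 9 9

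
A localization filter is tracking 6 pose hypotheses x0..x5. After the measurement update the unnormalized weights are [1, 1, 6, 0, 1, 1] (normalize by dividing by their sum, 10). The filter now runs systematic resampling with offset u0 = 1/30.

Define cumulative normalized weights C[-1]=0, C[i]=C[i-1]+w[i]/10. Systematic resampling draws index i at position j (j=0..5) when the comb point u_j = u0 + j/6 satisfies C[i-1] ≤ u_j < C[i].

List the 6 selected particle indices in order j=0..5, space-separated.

C = [1/10, 1/5, 4/5, 4/5, 9/10, 1]
j=0: u_0=1/30 ∈ [0, 1/10) → index 0
j=1: u_1=1/5 ∈ [1/5, 4/5) → index 2
j=2: u_2=11/30 ∈ [1/5, 4/5) → index 2
j=3: u_3=8/15 ∈ [1/5, 4/5) → index 2
j=4: u_4=7/10 ∈ [1/5, 4/5) → index 2
j=5: u_5=13/15 ∈ [4/5, 9/10) → index 4

0 2 2 2 2 4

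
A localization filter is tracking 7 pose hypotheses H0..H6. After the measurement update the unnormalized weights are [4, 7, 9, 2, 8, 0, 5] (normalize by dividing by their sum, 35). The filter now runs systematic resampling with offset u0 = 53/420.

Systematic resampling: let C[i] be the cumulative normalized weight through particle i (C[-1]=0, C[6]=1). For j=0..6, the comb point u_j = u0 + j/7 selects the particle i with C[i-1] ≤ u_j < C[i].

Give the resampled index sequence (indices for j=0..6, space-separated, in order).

C = [4/35, 11/35, 4/7, 22/35, 6/7, 6/7, 1]
j=0: u_0=53/420 ∈ [4/35, 11/35) → index 1
j=1: u_1=113/420 ∈ [4/35, 11/35) → index 1
j=2: u_2=173/420 ∈ [11/35, 4/7) → index 2
j=3: u_3=233/420 ∈ [11/35, 4/7) → index 2
j=4: u_4=293/420 ∈ [22/35, 6/7) → index 4
j=5: u_5=353/420 ∈ [22/35, 6/7) → index 4
j=6: u_6=59/60 ∈ [6/7, 1) → index 6

1 1 2 2 4 4 6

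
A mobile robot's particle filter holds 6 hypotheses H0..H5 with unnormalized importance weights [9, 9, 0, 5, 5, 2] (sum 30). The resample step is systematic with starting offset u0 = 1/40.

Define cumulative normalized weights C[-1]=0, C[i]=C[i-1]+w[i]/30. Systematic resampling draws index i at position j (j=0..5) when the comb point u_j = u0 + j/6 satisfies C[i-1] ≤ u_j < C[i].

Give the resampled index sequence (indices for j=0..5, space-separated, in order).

0 0 1 1 3 4

C = [3/10, 3/5, 3/5, 23/30, 14/15, 1]
j=0: u_0=1/40 ∈ [0, 3/10) → index 0
j=1: u_1=23/120 ∈ [0, 3/10) → index 0
j=2: u_2=43/120 ∈ [3/10, 3/5) → index 1
j=3: u_3=21/40 ∈ [3/10, 3/5) → index 1
j=4: u_4=83/120 ∈ [3/5, 23/30) → index 3
j=5: u_5=103/120 ∈ [23/30, 14/15) → index 4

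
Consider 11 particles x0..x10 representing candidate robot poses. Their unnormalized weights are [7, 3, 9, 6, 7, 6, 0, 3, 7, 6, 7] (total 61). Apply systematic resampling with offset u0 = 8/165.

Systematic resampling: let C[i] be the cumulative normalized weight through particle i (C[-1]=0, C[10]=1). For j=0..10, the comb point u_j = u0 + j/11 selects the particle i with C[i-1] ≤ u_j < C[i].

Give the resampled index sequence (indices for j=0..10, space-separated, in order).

C = [7/61, 10/61, 19/61, 25/61, 32/61, 38/61, 38/61, 41/61, 48/61, 54/61, 1]
j=0: u_0=8/165 ∈ [0, 7/61) → index 0
j=1: u_1=23/165 ∈ [7/61, 10/61) → index 1
j=2: u_2=38/165 ∈ [10/61, 19/61) → index 2
j=3: u_3=53/165 ∈ [19/61, 25/61) → index 3
j=4: u_4=68/165 ∈ [25/61, 32/61) → index 4
j=5: u_5=83/165 ∈ [25/61, 32/61) → index 4
j=6: u_6=98/165 ∈ [32/61, 38/61) → index 5
j=7: u_7=113/165 ∈ [41/61, 48/61) → index 8
j=8: u_8=128/165 ∈ [41/61, 48/61) → index 8
j=9: u_9=13/15 ∈ [48/61, 54/61) → index 9
j=10: u_10=158/165 ∈ [54/61, 1) → index 10

0 1 2 3 4 4 5 8 8 9 10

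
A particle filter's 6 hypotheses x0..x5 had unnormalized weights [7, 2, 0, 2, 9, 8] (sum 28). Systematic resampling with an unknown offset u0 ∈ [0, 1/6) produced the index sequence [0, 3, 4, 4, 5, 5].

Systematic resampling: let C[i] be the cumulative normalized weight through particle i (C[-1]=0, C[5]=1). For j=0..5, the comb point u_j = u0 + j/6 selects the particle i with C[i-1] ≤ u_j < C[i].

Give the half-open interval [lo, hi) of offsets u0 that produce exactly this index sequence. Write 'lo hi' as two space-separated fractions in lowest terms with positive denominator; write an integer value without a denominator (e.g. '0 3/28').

13/84 1/6

C = [1/4, 9/28, 9/28, 11/28, 5/7, 1]
j=0 picked index 0: u0 ∈ [0, 1/4)
j=1 picked index 3: u0 ∈ [13/84, 19/84)
j=2 picked index 4: u0 ∈ [5/84, 8/21)
j=3 picked index 4: u0 ∈ [-3/28, 3/14)
j=4 picked index 5: u0 ∈ [1/21, 1/3)
j=5 picked index 5: u0 ∈ [-5/42, 1/6)
intersection: [13/84, 1/6)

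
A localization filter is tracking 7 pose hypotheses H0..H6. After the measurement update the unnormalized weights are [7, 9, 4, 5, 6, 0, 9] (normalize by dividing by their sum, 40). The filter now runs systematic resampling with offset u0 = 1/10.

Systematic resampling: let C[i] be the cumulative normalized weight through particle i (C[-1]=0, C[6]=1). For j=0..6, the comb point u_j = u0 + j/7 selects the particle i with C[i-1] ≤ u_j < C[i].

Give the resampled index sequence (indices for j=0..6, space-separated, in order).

0 1 1 3 4 6 6

C = [7/40, 2/5, 1/2, 5/8, 31/40, 31/40, 1]
j=0: u_0=1/10 ∈ [0, 7/40) → index 0
j=1: u_1=17/70 ∈ [7/40, 2/5) → index 1
j=2: u_2=27/70 ∈ [7/40, 2/5) → index 1
j=3: u_3=37/70 ∈ [1/2, 5/8) → index 3
j=4: u_4=47/70 ∈ [5/8, 31/40) → index 4
j=5: u_5=57/70 ∈ [31/40, 1) → index 6
j=6: u_6=67/70 ∈ [31/40, 1) → index 6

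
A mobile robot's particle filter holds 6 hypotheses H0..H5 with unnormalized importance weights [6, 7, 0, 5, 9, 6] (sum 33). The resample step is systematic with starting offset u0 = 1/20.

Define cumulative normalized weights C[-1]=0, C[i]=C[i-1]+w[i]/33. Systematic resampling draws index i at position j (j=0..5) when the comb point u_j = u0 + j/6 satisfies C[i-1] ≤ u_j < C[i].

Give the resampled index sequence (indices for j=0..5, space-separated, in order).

C = [2/11, 13/33, 13/33, 6/11, 9/11, 1]
j=0: u_0=1/20 ∈ [0, 2/11) → index 0
j=1: u_1=13/60 ∈ [2/11, 13/33) → index 1
j=2: u_2=23/60 ∈ [2/11, 13/33) → index 1
j=3: u_3=11/20 ∈ [6/11, 9/11) → index 4
j=4: u_4=43/60 ∈ [6/11, 9/11) → index 4
j=5: u_5=53/60 ∈ [9/11, 1) → index 5

0 1 1 4 4 5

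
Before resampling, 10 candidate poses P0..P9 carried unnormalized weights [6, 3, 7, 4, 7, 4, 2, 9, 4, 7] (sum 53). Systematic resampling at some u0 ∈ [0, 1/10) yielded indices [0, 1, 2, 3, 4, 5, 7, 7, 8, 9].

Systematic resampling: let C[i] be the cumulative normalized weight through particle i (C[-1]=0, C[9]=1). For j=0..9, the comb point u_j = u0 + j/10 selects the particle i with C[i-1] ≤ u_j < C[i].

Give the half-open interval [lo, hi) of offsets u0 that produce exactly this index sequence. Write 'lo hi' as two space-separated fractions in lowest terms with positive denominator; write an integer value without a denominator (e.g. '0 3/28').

6/265 18/265

C = [6/53, 9/53, 16/53, 20/53, 27/53, 31/53, 33/53, 42/53, 46/53, 1]
j=0 picked index 0: u0 ∈ [0, 6/53)
j=1 picked index 1: u0 ∈ [7/530, 37/530)
j=2 picked index 2: u0 ∈ [-8/265, 27/265)
j=3 picked index 3: u0 ∈ [1/530, 41/530)
j=4 picked index 4: u0 ∈ [-6/265, 29/265)
j=5 picked index 5: u0 ∈ [1/106, 9/106)
j=6 picked index 7: u0 ∈ [6/265, 51/265)
j=7 picked index 7: u0 ∈ [-41/530, 49/530)
j=8 picked index 8: u0 ∈ [-2/265, 18/265)
j=9 picked index 9: u0 ∈ [-17/530, 1/10)
intersection: [6/265, 18/265)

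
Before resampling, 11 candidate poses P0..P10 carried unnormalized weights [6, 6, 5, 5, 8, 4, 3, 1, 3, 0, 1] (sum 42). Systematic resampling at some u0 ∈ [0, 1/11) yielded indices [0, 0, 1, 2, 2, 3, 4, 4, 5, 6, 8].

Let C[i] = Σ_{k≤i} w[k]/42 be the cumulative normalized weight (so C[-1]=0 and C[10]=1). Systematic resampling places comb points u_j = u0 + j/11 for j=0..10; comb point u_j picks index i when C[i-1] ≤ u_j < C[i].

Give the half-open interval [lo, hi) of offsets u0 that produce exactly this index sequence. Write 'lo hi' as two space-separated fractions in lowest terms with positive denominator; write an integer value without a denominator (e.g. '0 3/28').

C = [1/7, 2/7, 17/42, 11/21, 5/7, 17/21, 37/42, 19/21, 41/42, 41/42, 1]
j=0 picked index 0: u0 ∈ [0, 1/7)
j=1 picked index 0: u0 ∈ [-1/11, 4/77)
j=2 picked index 1: u0 ∈ [-3/77, 8/77)
j=3 picked index 2: u0 ∈ [1/77, 61/462)
j=4 picked index 2: u0 ∈ [-6/77, 19/462)
j=5 picked index 3: u0 ∈ [-23/462, 16/231)
j=6 picked index 4: u0 ∈ [-5/231, 13/77)
j=7 picked index 4: u0 ∈ [-26/231, 6/77)
j=8 picked index 5: u0 ∈ [-1/77, 19/231)
j=9 picked index 6: u0 ∈ [-2/231, 29/462)
j=10 picked index 8: u0 ∈ [-1/231, 31/462)
intersection: [1/77, 19/462)

1/77 19/462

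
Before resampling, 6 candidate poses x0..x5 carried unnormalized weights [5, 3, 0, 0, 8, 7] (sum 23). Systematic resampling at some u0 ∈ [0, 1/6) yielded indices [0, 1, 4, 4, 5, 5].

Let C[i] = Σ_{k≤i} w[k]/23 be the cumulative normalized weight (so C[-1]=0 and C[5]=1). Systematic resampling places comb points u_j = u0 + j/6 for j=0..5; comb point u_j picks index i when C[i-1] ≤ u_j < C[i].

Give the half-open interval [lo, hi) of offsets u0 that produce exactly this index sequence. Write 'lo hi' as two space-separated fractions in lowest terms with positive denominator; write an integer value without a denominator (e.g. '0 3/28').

C = [5/23, 8/23, 8/23, 8/23, 16/23, 1]
j=0 picked index 0: u0 ∈ [0, 5/23)
j=1 picked index 1: u0 ∈ [7/138, 25/138)
j=2 picked index 4: u0 ∈ [1/69, 25/69)
j=3 picked index 4: u0 ∈ [-7/46, 9/46)
j=4 picked index 5: u0 ∈ [2/69, 1/3)
j=5 picked index 5: u0 ∈ [-19/138, 1/6)
intersection: [7/138, 1/6)

7/138 1/6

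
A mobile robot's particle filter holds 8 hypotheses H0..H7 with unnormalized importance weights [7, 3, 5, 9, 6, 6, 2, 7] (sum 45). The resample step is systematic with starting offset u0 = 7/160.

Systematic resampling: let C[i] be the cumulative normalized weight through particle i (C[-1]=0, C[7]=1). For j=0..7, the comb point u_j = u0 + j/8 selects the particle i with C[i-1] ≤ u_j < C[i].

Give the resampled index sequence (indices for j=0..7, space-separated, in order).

0 1 2 3 4 5 5 7

C = [7/45, 2/9, 1/3, 8/15, 2/3, 4/5, 38/45, 1]
j=0: u_0=7/160 ∈ [0, 7/45) → index 0
j=1: u_1=27/160 ∈ [7/45, 2/9) → index 1
j=2: u_2=47/160 ∈ [2/9, 1/3) → index 2
j=3: u_3=67/160 ∈ [1/3, 8/15) → index 3
j=4: u_4=87/160 ∈ [8/15, 2/3) → index 4
j=5: u_5=107/160 ∈ [2/3, 4/5) → index 5
j=6: u_6=127/160 ∈ [2/3, 4/5) → index 5
j=7: u_7=147/160 ∈ [38/45, 1) → index 7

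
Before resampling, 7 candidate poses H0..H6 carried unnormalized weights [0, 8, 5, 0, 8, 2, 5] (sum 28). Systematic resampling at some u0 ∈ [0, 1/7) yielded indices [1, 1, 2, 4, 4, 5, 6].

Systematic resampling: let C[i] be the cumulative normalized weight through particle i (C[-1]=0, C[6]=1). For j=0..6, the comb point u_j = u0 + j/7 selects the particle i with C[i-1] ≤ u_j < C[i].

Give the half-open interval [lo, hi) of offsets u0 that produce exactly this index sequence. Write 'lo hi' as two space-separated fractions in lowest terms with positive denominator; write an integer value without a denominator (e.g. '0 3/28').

1/28 3/28

C = [0, 2/7, 13/28, 13/28, 3/4, 23/28, 1]
j=0 picked index 1: u0 ∈ [0, 2/7)
j=1 picked index 1: u0 ∈ [-1/7, 1/7)
j=2 picked index 2: u0 ∈ [0, 5/28)
j=3 picked index 4: u0 ∈ [1/28, 9/28)
j=4 picked index 4: u0 ∈ [-3/28, 5/28)
j=5 picked index 5: u0 ∈ [1/28, 3/28)
j=6 picked index 6: u0 ∈ [-1/28, 1/7)
intersection: [1/28, 3/28)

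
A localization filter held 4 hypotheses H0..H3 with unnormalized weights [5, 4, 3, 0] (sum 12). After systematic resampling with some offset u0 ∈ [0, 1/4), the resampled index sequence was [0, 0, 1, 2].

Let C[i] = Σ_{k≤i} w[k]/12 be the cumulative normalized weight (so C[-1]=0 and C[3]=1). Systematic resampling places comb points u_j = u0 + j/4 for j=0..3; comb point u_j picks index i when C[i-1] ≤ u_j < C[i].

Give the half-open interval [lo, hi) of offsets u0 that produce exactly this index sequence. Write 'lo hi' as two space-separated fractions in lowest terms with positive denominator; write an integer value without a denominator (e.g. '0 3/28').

0 1/6

C = [5/12, 3/4, 1, 1]
j=0 picked index 0: u0 ∈ [0, 5/12)
j=1 picked index 0: u0 ∈ [-1/4, 1/6)
j=2 picked index 1: u0 ∈ [-1/12, 1/4)
j=3 picked index 2: u0 ∈ [0, 1/4)
intersection: [0, 1/6)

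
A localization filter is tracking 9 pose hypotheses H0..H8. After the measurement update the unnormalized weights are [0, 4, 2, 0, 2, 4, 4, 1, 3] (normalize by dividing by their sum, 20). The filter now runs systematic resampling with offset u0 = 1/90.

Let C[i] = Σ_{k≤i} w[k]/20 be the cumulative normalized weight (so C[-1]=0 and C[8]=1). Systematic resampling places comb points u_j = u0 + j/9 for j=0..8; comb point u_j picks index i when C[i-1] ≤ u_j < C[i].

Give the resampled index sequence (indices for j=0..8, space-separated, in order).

1 1 2 4 5 5 6 6 8

C = [0, 1/5, 3/10, 3/10, 2/5, 3/5, 4/5, 17/20, 1]
j=0: u_0=1/90 ∈ [0, 1/5) → index 1
j=1: u_1=11/90 ∈ [0, 1/5) → index 1
j=2: u_2=7/30 ∈ [1/5, 3/10) → index 2
j=3: u_3=31/90 ∈ [3/10, 2/5) → index 4
j=4: u_4=41/90 ∈ [2/5, 3/5) → index 5
j=5: u_5=17/30 ∈ [2/5, 3/5) → index 5
j=6: u_6=61/90 ∈ [3/5, 4/5) → index 6
j=7: u_7=71/90 ∈ [3/5, 4/5) → index 6
j=8: u_8=9/10 ∈ [17/20, 1) → index 8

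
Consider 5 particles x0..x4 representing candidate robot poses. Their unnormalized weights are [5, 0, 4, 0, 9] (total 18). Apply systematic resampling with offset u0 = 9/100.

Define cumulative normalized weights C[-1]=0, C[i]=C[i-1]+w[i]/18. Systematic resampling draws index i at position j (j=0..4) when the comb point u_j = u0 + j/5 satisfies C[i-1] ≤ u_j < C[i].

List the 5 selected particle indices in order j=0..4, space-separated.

0 2 2 4 4

C = [5/18, 5/18, 1/2, 1/2, 1]
j=0: u_0=9/100 ∈ [0, 5/18) → index 0
j=1: u_1=29/100 ∈ [5/18, 1/2) → index 2
j=2: u_2=49/100 ∈ [5/18, 1/2) → index 2
j=3: u_3=69/100 ∈ [1/2, 1) → index 4
j=4: u_4=89/100 ∈ [1/2, 1) → index 4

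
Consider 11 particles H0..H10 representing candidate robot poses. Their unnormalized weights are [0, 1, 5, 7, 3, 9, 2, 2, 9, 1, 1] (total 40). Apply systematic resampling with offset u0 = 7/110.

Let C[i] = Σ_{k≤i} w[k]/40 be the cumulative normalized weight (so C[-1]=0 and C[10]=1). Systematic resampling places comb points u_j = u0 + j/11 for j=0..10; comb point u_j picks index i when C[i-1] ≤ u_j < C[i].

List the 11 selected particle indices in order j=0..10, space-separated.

2 3 3 4 5 5 5 7 8 8 9

C = [0, 1/40, 3/20, 13/40, 2/5, 5/8, 27/40, 29/40, 19/20, 39/40, 1]
j=0: u_0=7/110 ∈ [1/40, 3/20) → index 2
j=1: u_1=17/110 ∈ [3/20, 13/40) → index 3
j=2: u_2=27/110 ∈ [3/20, 13/40) → index 3
j=3: u_3=37/110 ∈ [13/40, 2/5) → index 4
j=4: u_4=47/110 ∈ [2/5, 5/8) → index 5
j=5: u_5=57/110 ∈ [2/5, 5/8) → index 5
j=6: u_6=67/110 ∈ [2/5, 5/8) → index 5
j=7: u_7=7/10 ∈ [27/40, 29/40) → index 7
j=8: u_8=87/110 ∈ [29/40, 19/20) → index 8
j=9: u_9=97/110 ∈ [29/40, 19/20) → index 8
j=10: u_10=107/110 ∈ [19/20, 39/40) → index 9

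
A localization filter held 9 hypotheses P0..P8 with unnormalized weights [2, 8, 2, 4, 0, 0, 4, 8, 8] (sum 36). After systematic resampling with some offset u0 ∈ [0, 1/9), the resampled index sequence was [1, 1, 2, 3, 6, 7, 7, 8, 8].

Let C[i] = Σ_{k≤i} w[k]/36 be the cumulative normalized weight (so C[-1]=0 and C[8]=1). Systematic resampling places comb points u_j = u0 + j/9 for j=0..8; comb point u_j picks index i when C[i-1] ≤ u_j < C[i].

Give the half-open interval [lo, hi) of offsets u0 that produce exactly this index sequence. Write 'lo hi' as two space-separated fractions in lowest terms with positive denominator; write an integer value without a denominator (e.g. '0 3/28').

C = [1/18, 5/18, 1/3, 4/9, 4/9, 4/9, 5/9, 7/9, 1]
j=0 picked index 1: u0 ∈ [1/18, 5/18)
j=1 picked index 1: u0 ∈ [-1/18, 1/6)
j=2 picked index 2: u0 ∈ [1/18, 1/9)
j=3 picked index 3: u0 ∈ [0, 1/9)
j=4 picked index 6: u0 ∈ [0, 1/9)
j=5 picked index 7: u0 ∈ [0, 2/9)
j=6 picked index 7: u0 ∈ [-1/9, 1/9)
j=7 picked index 8: u0 ∈ [0, 2/9)
j=8 picked index 8: u0 ∈ [-1/9, 1/9)
intersection: [1/18, 1/9)

1/18 1/9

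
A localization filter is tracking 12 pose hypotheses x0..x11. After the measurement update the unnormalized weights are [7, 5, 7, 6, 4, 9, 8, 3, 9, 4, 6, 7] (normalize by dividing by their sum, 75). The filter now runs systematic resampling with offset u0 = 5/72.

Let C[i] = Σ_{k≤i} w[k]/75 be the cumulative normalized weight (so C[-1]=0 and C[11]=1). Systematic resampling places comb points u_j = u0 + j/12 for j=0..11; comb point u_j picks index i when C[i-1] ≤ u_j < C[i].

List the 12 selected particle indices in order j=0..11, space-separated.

C = [7/75, 4/25, 19/75, 1/3, 29/75, 38/75, 46/75, 49/75, 58/75, 62/75, 68/75, 1]
j=0: u_0=5/72 ∈ [0, 7/75) → index 0
j=1: u_1=11/72 ∈ [7/75, 4/25) → index 1
j=2: u_2=17/72 ∈ [4/25, 19/75) → index 2
j=3: u_3=23/72 ∈ [19/75, 1/3) → index 3
j=4: u_4=29/72 ∈ [29/75, 38/75) → index 5
j=5: u_5=35/72 ∈ [29/75, 38/75) → index 5
j=6: u_6=41/72 ∈ [38/75, 46/75) → index 6
j=7: u_7=47/72 ∈ [46/75, 49/75) → index 7
j=8: u_8=53/72 ∈ [49/75, 58/75) → index 8
j=9: u_9=59/72 ∈ [58/75, 62/75) → index 9
j=10: u_10=65/72 ∈ [62/75, 68/75) → index 10
j=11: u_11=71/72 ∈ [68/75, 1) → index 11

0 1 2 3 5 5 6 7 8 9 10 11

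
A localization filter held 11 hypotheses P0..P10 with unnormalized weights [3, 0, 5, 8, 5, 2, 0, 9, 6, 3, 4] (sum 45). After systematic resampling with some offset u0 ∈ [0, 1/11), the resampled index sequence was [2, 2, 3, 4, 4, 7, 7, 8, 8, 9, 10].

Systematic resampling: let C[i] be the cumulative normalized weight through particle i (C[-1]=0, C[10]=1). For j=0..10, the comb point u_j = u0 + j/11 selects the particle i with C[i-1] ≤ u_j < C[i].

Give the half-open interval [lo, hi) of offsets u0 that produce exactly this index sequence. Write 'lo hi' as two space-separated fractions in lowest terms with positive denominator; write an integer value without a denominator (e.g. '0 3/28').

41/495 43/495

C = [1/15, 1/15, 8/45, 16/45, 7/15, 23/45, 23/45, 32/45, 38/45, 41/45, 1]
j=0 picked index 2: u0 ∈ [1/15, 8/45)
j=1 picked index 2: u0 ∈ [-4/165, 43/495)
j=2 picked index 3: u0 ∈ [-2/495, 86/495)
j=3 picked index 4: u0 ∈ [41/495, 32/165)
j=4 picked index 4: u0 ∈ [-4/495, 17/165)
j=5 picked index 7: u0 ∈ [28/495, 127/495)
j=6 picked index 7: u0 ∈ [-17/495, 82/495)
j=7 picked index 8: u0 ∈ [37/495, 103/495)
j=8 picked index 8: u0 ∈ [-8/495, 58/495)
j=9 picked index 9: u0 ∈ [13/495, 46/495)
j=10 picked index 10: u0 ∈ [1/495, 1/11)
intersection: [41/495, 43/495)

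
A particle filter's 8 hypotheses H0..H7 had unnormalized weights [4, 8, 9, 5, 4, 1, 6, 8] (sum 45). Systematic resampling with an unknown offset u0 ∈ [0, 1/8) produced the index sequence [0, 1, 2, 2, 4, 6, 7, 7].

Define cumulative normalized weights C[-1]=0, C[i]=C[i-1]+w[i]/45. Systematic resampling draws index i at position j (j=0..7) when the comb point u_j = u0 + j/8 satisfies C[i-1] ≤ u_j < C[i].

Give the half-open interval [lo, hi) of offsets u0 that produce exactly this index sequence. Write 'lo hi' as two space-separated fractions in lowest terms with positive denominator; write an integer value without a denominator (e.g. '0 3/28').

C = [4/45, 4/15, 7/15, 26/45, 2/3, 31/45, 37/45, 1]
j=0 picked index 0: u0 ∈ [0, 4/45)
j=1 picked index 1: u0 ∈ [-13/360, 17/120)
j=2 picked index 2: u0 ∈ [1/60, 13/60)
j=3 picked index 2: u0 ∈ [-13/120, 11/120)
j=4 picked index 4: u0 ∈ [7/90, 1/6)
j=5 picked index 6: u0 ∈ [23/360, 71/360)
j=6 picked index 7: u0 ∈ [13/180, 1/4)
j=7 picked index 7: u0 ∈ [-19/360, 1/8)
intersection: [7/90, 4/45)

7/90 4/45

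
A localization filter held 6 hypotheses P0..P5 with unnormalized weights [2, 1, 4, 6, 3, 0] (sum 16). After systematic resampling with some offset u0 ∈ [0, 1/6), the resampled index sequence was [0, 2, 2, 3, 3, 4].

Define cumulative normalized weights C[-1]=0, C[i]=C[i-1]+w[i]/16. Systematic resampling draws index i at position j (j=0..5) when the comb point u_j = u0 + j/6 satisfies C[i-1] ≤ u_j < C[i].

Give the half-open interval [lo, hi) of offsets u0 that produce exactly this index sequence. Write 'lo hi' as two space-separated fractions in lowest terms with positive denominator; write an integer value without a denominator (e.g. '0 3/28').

1/48 5/48

C = [1/8, 3/16, 7/16, 13/16, 1, 1]
j=0 picked index 0: u0 ∈ [0, 1/8)
j=1 picked index 2: u0 ∈ [1/48, 13/48)
j=2 picked index 2: u0 ∈ [-7/48, 5/48)
j=3 picked index 3: u0 ∈ [-1/16, 5/16)
j=4 picked index 3: u0 ∈ [-11/48, 7/48)
j=5 picked index 4: u0 ∈ [-1/48, 1/6)
intersection: [1/48, 5/48)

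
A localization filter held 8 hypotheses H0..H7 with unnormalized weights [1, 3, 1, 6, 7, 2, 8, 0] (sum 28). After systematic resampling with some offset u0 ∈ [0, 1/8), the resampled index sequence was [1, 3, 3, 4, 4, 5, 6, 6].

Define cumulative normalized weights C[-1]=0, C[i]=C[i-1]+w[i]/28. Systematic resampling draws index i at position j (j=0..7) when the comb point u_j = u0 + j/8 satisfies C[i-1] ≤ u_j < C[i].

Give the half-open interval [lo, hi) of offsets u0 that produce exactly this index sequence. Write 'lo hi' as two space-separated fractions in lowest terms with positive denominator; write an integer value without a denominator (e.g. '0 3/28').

C = [1/28, 1/7, 5/28, 11/28, 9/14, 5/7, 1, 1]
j=0 picked index 1: u0 ∈ [1/28, 1/7)
j=1 picked index 3: u0 ∈ [3/56, 15/56)
j=2 picked index 3: u0 ∈ [-1/14, 1/7)
j=3 picked index 4: u0 ∈ [1/56, 15/56)
j=4 picked index 4: u0 ∈ [-3/28, 1/7)
j=5 picked index 5: u0 ∈ [1/56, 5/56)
j=6 picked index 6: u0 ∈ [-1/28, 1/4)
j=7 picked index 6: u0 ∈ [-9/56, 1/8)
intersection: [3/56, 5/56)

3/56 5/56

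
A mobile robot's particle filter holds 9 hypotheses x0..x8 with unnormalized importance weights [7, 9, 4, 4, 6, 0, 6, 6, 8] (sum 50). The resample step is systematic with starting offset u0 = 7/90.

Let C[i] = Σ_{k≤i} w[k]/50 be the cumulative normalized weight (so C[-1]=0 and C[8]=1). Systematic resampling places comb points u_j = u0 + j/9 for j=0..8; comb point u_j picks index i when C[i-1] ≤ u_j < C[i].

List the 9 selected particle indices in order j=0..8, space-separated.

0 1 1 3 4 6 7 8 8

C = [7/50, 8/25, 2/5, 12/25, 3/5, 3/5, 18/25, 21/25, 1]
j=0: u_0=7/90 ∈ [0, 7/50) → index 0
j=1: u_1=17/90 ∈ [7/50, 8/25) → index 1
j=2: u_2=3/10 ∈ [7/50, 8/25) → index 1
j=3: u_3=37/90 ∈ [2/5, 12/25) → index 3
j=4: u_4=47/90 ∈ [12/25, 3/5) → index 4
j=5: u_5=19/30 ∈ [3/5, 18/25) → index 6
j=6: u_6=67/90 ∈ [18/25, 21/25) → index 7
j=7: u_7=77/90 ∈ [21/25, 1) → index 8
j=8: u_8=29/30 ∈ [21/25, 1) → index 8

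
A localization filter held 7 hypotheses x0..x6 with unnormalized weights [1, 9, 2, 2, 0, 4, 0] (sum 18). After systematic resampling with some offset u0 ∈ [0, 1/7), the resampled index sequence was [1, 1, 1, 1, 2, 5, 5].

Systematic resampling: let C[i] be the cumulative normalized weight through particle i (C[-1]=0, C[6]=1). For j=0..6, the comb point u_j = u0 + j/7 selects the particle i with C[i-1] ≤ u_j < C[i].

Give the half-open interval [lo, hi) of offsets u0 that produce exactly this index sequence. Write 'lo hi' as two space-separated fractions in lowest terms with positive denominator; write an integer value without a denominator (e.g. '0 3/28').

4/63 2/21

C = [1/18, 5/9, 2/3, 7/9, 7/9, 1, 1]
j=0 picked index 1: u0 ∈ [1/18, 5/9)
j=1 picked index 1: u0 ∈ [-11/126, 26/63)
j=2 picked index 1: u0 ∈ [-29/126, 17/63)
j=3 picked index 1: u0 ∈ [-47/126, 8/63)
j=4 picked index 2: u0 ∈ [-1/63, 2/21)
j=5 picked index 5: u0 ∈ [4/63, 2/7)
j=6 picked index 5: u0 ∈ [-5/63, 1/7)
intersection: [4/63, 2/21)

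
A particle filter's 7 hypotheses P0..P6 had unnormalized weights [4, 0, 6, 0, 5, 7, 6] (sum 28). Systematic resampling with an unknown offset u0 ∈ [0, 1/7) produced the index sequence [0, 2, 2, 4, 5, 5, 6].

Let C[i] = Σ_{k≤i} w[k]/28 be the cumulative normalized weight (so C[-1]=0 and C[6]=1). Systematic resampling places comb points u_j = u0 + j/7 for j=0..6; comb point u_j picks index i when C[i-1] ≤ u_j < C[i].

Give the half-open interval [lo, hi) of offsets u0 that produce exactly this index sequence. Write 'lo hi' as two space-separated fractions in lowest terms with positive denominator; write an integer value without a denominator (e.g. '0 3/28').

C = [1/7, 1/7, 5/14, 5/14, 15/28, 11/14, 1]
j=0 picked index 0: u0 ∈ [0, 1/7)
j=1 picked index 2: u0 ∈ [0, 3/14)
j=2 picked index 2: u0 ∈ [-1/7, 1/14)
j=3 picked index 4: u0 ∈ [-1/14, 3/28)
j=4 picked index 5: u0 ∈ [-1/28, 3/14)
j=5 picked index 5: u0 ∈ [-5/28, 1/14)
j=6 picked index 6: u0 ∈ [-1/14, 1/7)
intersection: [0, 1/14)

0 1/14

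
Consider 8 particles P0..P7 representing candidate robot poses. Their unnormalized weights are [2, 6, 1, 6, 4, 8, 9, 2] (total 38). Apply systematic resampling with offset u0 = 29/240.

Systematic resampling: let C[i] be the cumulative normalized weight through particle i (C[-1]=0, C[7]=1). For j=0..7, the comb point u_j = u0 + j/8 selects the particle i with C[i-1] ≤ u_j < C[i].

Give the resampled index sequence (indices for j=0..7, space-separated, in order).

1 3 3 4 5 6 6 7

C = [1/19, 4/19, 9/38, 15/38, 1/2, 27/38, 18/19, 1]
j=0: u_0=29/240 ∈ [1/19, 4/19) → index 1
j=1: u_1=59/240 ∈ [9/38, 15/38) → index 3
j=2: u_2=89/240 ∈ [9/38, 15/38) → index 3
j=3: u_3=119/240 ∈ [15/38, 1/2) → index 4
j=4: u_4=149/240 ∈ [1/2, 27/38) → index 5
j=5: u_5=179/240 ∈ [27/38, 18/19) → index 6
j=6: u_6=209/240 ∈ [27/38, 18/19) → index 6
j=7: u_7=239/240 ∈ [18/19, 1) → index 7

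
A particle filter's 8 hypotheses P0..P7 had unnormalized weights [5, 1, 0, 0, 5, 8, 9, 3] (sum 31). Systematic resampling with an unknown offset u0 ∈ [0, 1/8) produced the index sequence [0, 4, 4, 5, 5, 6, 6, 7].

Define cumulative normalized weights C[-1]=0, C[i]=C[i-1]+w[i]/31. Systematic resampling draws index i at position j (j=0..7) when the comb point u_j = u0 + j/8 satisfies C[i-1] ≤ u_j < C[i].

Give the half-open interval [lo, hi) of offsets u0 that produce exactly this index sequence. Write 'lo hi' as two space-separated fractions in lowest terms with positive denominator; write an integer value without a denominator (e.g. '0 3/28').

C = [5/31, 6/31, 6/31, 6/31, 11/31, 19/31, 28/31, 1]
j=0 picked index 0: u0 ∈ [0, 5/31)
j=1 picked index 4: u0 ∈ [17/248, 57/248)
j=2 picked index 4: u0 ∈ [-7/124, 13/124)
j=3 picked index 5: u0 ∈ [-5/248, 59/248)
j=4 picked index 5: u0 ∈ [-9/62, 7/62)
j=5 picked index 6: u0 ∈ [-3/248, 69/248)
j=6 picked index 6: u0 ∈ [-17/124, 19/124)
j=7 picked index 7: u0 ∈ [7/248, 1/8)
intersection: [17/248, 13/124)

17/248 13/124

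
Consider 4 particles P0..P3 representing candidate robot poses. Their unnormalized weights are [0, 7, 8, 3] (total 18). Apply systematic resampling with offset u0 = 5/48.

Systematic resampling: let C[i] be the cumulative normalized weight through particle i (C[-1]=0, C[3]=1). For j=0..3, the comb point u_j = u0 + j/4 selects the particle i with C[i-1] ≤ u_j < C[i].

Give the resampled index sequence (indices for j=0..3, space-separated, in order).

1 1 2 3

C = [0, 7/18, 5/6, 1]
j=0: u_0=5/48 ∈ [0, 7/18) → index 1
j=1: u_1=17/48 ∈ [0, 7/18) → index 1
j=2: u_2=29/48 ∈ [7/18, 5/6) → index 2
j=3: u_3=41/48 ∈ [5/6, 1) → index 3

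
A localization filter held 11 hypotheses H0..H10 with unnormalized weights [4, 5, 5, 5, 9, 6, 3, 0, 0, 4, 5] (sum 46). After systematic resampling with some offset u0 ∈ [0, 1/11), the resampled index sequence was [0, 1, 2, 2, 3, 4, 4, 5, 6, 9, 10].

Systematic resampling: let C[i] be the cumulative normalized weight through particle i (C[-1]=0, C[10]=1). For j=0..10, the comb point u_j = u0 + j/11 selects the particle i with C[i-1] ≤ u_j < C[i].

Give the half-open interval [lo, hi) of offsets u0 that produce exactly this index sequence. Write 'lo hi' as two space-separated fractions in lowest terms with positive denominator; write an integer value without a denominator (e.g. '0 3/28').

C = [2/23, 9/46, 7/23, 19/46, 14/23, 17/23, 37/46, 37/46, 37/46, 41/46, 1]
j=0 picked index 0: u0 ∈ [0, 2/23)
j=1 picked index 1: u0 ∈ [-1/253, 53/506)
j=2 picked index 2: u0 ∈ [7/506, 31/253)
j=3 picked index 2: u0 ∈ [-39/506, 8/253)
j=4 picked index 3: u0 ∈ [-15/253, 25/506)
j=5 picked index 4: u0 ∈ [-21/506, 39/253)
j=6 picked index 4: u0 ∈ [-67/506, 16/253)
j=7 picked index 5: u0 ∈ [-7/253, 26/253)
j=8 picked index 6: u0 ∈ [3/253, 39/506)
j=9 picked index 9: u0 ∈ [-7/506, 37/506)
j=10 picked index 10: u0 ∈ [-9/506, 1/11)
intersection: [7/506, 8/253)

7/506 8/253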